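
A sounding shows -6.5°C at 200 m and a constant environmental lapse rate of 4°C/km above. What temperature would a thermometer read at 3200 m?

Environmental to 3200 m: -4 × 3 km = -12°C, so T = -18.5°C.

-18.5°C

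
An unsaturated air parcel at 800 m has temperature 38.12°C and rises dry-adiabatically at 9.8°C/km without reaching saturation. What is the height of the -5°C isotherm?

Height above start = (38.12 − (-5)) / 9.8 = 4.4 km
Altitude = 800 m + 4400 m = 5200 m

5200 m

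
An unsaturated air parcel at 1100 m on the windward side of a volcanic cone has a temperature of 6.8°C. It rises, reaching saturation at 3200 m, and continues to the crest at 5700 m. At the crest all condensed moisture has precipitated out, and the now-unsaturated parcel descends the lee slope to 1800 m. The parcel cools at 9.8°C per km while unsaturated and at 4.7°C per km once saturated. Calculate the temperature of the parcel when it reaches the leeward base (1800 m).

1100–3200 m, dry: Δz = 2.1 km ⇒ ΔT = -20.58°C; T = -13.78°C
3200–5700 m, saturated: Δz = 2.5 km ⇒ ΔT = -11.75°C; T = -25.53°C
5700–1800 m, dry descent: Δz = 3.9 km ⇒ ΔT = +38.22°C; T = 12.69°C

12.69°C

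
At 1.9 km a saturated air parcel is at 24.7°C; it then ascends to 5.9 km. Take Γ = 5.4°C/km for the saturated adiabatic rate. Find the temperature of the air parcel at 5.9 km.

3.1°C

1900–5900 m, saturated adiabatic: Δz = 4 km ⇒ ΔT = -21.6°C; T = 3.1°C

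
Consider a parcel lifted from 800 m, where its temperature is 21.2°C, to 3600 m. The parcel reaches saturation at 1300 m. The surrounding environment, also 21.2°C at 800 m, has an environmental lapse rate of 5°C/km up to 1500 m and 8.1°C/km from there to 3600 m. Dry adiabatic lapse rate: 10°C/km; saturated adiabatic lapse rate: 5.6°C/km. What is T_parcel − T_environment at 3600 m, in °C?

+2.63°C (parcel warmer than environment)

Parcel:
  800 → 1300 m (dry, 10°C/km): ΔT = -10 × 0.5 = -5°C → T = 16.2°C
  1300 → 3600 m (saturated, 5.6°C/km): ΔT = -5.6 × 2.3 = -12.88°C → T = 3.32°C
Environment:
  800 → 1500 m (environment, lower layer, 5°C/km): ΔT = -5 × 0.7 = -3.5°C → T = 17.7°C
  1500 → 3600 m (environment, upper layer, 8.1°C/km): ΔT = -8.1 × 2.1 = -17.01°C → T = 0.69°C
T_parcel − T_env = 3.32 − 0.69 = +2.63°C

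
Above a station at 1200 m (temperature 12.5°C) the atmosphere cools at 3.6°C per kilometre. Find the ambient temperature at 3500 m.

4.22°C

Environmental to 3500 m: -3.6 × 2.3 km = -8.28°C, so T = 4.22°C.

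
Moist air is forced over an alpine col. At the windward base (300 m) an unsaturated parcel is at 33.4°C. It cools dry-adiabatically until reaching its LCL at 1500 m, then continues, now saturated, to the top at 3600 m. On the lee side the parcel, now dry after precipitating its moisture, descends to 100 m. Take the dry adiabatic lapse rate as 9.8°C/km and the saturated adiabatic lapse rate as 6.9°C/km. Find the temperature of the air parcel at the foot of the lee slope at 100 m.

Dry to 1500 m: -9.8 × 1.2 km = -11.76°C, so T = 21.64°C.
Saturated to 3600 m: -6.9 × 2.1 km = -14.49°C, so T = 7.15°C.
Dry descent to 100 m: +9.8 × 3.5 km = +34.3°C, so T = 41.45°C.

41.45°C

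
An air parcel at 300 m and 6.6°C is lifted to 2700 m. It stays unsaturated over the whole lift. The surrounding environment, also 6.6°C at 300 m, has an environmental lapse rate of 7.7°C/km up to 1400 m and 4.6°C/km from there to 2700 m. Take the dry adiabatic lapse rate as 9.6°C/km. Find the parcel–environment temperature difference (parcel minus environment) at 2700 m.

Parcel:
  From 300 m to 2700 m (dry): cools by 9.6 × 2.4 = 23.04°C, giving -16.44°C.
Environment:
  From 300 m to 1400 m (environment, lower layer): cools by 7.7 × 1.1 = 8.47°C, giving -1.87°C.
  From 1400 m to 2700 m (environment, upper layer): cools by 4.6 × 1.3 = 5.98°C, giving -7.85°C.
T_parcel − T_env = -16.44 − (-7.85) = -8.59°C

-8.59°C (parcel cooler than environment)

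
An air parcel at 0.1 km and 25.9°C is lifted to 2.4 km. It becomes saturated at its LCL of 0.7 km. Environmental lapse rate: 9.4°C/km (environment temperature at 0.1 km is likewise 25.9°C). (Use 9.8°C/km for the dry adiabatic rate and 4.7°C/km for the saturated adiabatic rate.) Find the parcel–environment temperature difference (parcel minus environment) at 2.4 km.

+7.75°C (parcel warmer than environment)

Parcel:
  100–700 m, dry: Δz = 0.6 km ⇒ ΔT = -5.88°C; T = 20.02°C
  700–2400 m, saturated: Δz = 1.7 km ⇒ ΔT = -7.99°C; T = 12.03°C
Environment:
  100–2400 m, environment: Δz = 2.3 km ⇒ ΔT = -21.62°C; T = 4.28°C
T_parcel − T_env = 12.03 − 4.28 = +7.75°C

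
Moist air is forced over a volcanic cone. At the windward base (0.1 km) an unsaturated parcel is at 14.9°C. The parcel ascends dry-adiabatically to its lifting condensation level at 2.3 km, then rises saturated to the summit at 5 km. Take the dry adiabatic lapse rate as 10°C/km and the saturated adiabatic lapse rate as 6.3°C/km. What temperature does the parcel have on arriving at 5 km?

100–2300 m, dry: Δz = 2.2 km ⇒ ΔT = -22°C; T = -7.1°C
2300–5000 m, saturated: Δz = 2.7 km ⇒ ΔT = -17.01°C; T = -24.11°C

-24.11°C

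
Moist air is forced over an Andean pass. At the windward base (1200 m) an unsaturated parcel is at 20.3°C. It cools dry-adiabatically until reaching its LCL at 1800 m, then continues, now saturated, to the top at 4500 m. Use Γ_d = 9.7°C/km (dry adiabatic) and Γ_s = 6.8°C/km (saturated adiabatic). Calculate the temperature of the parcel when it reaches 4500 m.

From 1200 m to 1800 m (dry): cools by 9.7 × 0.6 = 5.82°C, giving 14.48°C.
From 1800 m to 4500 m (saturated): cools by 6.8 × 2.7 = 18.36°C, giving -3.88°C.

-3.88°C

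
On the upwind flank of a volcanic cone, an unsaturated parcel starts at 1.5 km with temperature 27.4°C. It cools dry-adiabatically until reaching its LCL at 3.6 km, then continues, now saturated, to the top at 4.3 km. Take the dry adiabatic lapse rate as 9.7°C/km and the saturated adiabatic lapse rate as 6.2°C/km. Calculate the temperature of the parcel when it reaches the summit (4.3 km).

1500–3600 m, dry: Δz = 2.1 km ⇒ ΔT = -20.37°C; T = 7.03°C
3600–4300 m, saturated: Δz = 0.7 km ⇒ ΔT = -4.34°C; T = 2.69°C

2.69°C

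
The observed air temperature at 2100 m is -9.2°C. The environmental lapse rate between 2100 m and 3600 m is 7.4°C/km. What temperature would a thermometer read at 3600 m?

-20.3°C

2100 → 3600 m (environmental, 7.4°C/km): ΔT = -7.4 × 1.5 = -11.1°C → T = -20.3°C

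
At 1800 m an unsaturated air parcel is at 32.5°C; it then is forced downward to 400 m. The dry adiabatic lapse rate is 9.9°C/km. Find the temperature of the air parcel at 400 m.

1800–400 m, dry adiabatic: Δz = 1.4 km ⇒ ΔT = +13.86°C; T = 46.36°C

46.36°C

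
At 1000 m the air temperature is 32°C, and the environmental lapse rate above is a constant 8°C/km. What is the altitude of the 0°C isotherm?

5000 m

Height above start = (32 − 0) / 8 = 4 km
Altitude = 1000 m + 4000 m = 5000 m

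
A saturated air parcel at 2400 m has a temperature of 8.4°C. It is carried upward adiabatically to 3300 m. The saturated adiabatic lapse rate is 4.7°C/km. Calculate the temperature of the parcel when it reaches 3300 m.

4.17°C

2400–3300 m, saturated adiabatic: Δz = 0.9 km ⇒ ΔT = -4.23°C; T = 4.17°C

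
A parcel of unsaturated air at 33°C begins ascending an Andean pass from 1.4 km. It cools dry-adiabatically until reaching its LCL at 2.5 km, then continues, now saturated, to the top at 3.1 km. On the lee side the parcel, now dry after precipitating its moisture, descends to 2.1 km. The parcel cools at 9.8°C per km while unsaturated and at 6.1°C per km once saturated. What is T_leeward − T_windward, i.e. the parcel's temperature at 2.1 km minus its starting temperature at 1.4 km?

From 1400 m to 2500 m (dry): cools by 9.8 × 1.1 = 10.78°C, giving 22.22°C.
From 2500 m to 3100 m (saturated): cools by 6.1 × 0.6 = 3.66°C, giving 18.56°C.
From 3100 m to 2100 m (dry descent): warms by 9.8 × 1 = 9.8°C, giving 28.36°C.
Net change vs windward start: 28.36 − 33 = -4.64°C

-4.64°C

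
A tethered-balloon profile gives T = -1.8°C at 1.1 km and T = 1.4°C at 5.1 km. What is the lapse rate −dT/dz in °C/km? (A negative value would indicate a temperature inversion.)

Γ = −ΔT/Δz = (-1.8 − 1.4) / (5100 − 1100) m
  = -3.2°C / 4 km = -0.8°C/km

-0.8°C/km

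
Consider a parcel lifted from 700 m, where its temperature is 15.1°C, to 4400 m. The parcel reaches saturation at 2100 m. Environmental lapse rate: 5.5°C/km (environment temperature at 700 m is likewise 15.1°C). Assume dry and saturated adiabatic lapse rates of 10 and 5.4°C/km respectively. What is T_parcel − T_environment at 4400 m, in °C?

-6.07°C (parcel cooler than environment)

Parcel:
  Dry to 2100 m: -10 × 1.4 km = -14°C, so T = 1.1°C.
  Saturated to 4400 m: -5.4 × 2.3 km = -12.42°C, so T = -11.32°C.
Environment:
  Environment to 4400 m: -5.5 × 3.7 km = -20.35°C, so T = -5.25°C.
T_parcel − T_env = -11.32 − (-5.25) = -6.07°C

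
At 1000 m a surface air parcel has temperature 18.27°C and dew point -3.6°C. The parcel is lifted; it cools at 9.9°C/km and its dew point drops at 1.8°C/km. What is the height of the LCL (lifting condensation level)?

3700 m

T and T_d converge at 9.9 − 1.8 = 8.1°C per km
Height above start = (18.27 − (-3.6)) / 8.1 = 2.7 km
LCL altitude = 1000 m + 2700 m = 3700 m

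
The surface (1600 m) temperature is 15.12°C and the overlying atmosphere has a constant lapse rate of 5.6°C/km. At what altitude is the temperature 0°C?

Height above start = (15.12 − 0) / 5.6 = 2.7 km
Altitude = 1600 m + 2700 m = 4300 m

4300 m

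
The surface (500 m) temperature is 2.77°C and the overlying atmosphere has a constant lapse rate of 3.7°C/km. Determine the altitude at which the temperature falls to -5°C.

2600 m

Height above start = (2.77 − (-5)) / 3.7 = 2.1 km
Altitude = 500 m + 2100 m = 2600 m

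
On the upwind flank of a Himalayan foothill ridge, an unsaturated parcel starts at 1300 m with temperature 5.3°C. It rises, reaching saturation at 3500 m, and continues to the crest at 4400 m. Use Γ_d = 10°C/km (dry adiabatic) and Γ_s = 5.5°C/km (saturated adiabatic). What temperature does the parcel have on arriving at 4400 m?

Dry to 3500 m: -10 × 2.2 km = -22°C, so T = -16.7°C.
Saturated to 4400 m: -5.5 × 0.9 km = -4.95°C, so T = -21.65°C.

-21.65°C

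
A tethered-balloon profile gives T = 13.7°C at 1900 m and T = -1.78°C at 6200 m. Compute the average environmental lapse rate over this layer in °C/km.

3.6°C/km

Γ = −ΔT/Δz = (13.7 − (-1.78)) / (6200 − 1900) m
  = 15.48°C / 4.3 km = 3.6°C/km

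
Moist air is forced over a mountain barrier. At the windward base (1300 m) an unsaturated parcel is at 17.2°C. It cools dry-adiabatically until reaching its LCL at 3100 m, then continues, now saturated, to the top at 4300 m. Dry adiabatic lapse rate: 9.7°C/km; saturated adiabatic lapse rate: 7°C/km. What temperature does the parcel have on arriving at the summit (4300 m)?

From 1300 m to 3100 m (dry): cools by 9.7 × 1.8 = 17.46°C, giving -0.26°C.
From 3100 m to 4300 m (saturated): cools by 7 × 1.2 = 8.4°C, giving -8.66°C.

-8.66°C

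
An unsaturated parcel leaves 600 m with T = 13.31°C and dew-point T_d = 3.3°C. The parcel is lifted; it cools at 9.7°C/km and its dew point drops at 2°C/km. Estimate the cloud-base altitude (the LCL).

1900 m

T and T_d converge at 9.7 − 2 = 7.7°C per km
Height above start = (13.31 − 3.3) / 7.7 = 1.3 km
LCL altitude = 600 m + 1300 m = 1900 m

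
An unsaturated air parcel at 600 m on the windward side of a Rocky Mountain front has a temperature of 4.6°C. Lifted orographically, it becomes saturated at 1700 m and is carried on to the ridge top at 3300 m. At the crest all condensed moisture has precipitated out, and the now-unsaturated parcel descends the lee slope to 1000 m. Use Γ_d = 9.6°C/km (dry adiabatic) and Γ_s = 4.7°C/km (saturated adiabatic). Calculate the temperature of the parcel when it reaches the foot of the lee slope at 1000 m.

Dry to 1700 m: -9.6 × 1.1 km = -10.56°C, so T = -5.96°C.
Saturated to 3300 m: -4.7 × 1.6 km = -7.52°C, so T = -13.48°C.
Dry descent to 1000 m: +9.6 × 2.3 km = +22.08°C, so T = 8.6°C.

8.6°C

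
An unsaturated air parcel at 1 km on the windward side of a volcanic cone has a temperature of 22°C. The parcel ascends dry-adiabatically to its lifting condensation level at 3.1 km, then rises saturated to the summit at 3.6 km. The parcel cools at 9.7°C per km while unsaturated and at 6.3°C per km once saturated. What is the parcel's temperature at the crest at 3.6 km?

-1.52°C

Dry to 3100 m: -9.7 × 2.1 km = -20.37°C, so T = 1.63°C.
Saturated to 3600 m: -6.3 × 0.5 km = -3.15°C, so T = -1.52°C.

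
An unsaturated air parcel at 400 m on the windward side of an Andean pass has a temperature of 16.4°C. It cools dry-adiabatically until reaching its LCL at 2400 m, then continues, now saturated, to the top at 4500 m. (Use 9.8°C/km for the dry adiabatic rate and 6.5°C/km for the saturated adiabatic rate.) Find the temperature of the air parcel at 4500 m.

-16.85°C

400 → 2400 m (dry, 9.8°C/km): ΔT = -9.8 × 2 = -19.6°C → T = -3.2°C
2400 → 4500 m (saturated, 6.5°C/km): ΔT = -6.5 × 2.1 = -13.65°C → T = -16.85°C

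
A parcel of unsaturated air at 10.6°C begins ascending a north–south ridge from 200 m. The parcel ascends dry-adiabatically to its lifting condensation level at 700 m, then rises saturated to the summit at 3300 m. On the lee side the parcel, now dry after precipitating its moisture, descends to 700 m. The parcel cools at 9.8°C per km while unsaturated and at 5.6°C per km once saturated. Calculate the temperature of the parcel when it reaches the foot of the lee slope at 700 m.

16.62°C

Dry to 700 m: -9.8 × 0.5 km = -4.9°C, so T = 5.7°C.
Saturated to 3300 m: -5.6 × 2.6 km = -14.56°C, so T = -8.86°C.
Dry descent to 700 m: +9.8 × 2.6 km = +25.48°C, so T = 16.62°C.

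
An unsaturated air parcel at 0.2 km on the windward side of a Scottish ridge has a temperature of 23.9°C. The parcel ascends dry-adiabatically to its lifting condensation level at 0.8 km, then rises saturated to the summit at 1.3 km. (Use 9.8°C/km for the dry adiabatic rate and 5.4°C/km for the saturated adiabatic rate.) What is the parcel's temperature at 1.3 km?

15.32°C

From 200 m to 800 m (dry): cools by 9.8 × 0.6 = 5.88°C, giving 18.02°C.
From 800 m to 1300 m (saturated): cools by 5.4 × 0.5 = 2.7°C, giving 15.32°C.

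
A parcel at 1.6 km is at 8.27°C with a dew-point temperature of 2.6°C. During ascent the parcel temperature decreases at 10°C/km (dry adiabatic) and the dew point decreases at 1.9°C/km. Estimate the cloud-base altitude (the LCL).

2.3 km

T and T_d converge at 10 − 1.9 = 8.1°C per km
Height above start = (8.27 − 2.6) / 8.1 = 0.7 km
LCL altitude = 1600 m + 700 m = 2300 m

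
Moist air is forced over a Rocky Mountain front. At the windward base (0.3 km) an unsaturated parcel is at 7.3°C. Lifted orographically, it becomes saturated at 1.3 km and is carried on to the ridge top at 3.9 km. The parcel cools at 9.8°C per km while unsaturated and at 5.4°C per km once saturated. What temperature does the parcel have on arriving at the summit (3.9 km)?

Dry to 1300 m: -9.8 × 1 km = -9.8°C, so T = -2.5°C.
Saturated to 3900 m: -5.4 × 2.6 km = -14.04°C, so T = -16.54°C.

-16.54°C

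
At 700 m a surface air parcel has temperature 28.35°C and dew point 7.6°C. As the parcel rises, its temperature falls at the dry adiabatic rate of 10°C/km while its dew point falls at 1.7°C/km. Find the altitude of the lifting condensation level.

3200 m

T and T_d converge at 10 − 1.7 = 8.3°C per km
Height above start = (28.35 − 7.6) / 8.3 = 2.5 km
LCL altitude = 700 m + 2500 m = 3200 m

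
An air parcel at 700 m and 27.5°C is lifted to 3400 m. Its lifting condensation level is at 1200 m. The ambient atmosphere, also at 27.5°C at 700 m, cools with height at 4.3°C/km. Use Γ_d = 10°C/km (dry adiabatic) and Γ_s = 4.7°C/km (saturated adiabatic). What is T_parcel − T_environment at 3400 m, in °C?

-3.73°C (parcel cooler than environment)

Parcel:
  700 → 1200 m (dry, 10°C/km): ΔT = -10 × 0.5 = -5°C → T = 22.5°C
  1200 → 3400 m (saturated, 4.7°C/km): ΔT = -4.7 × 2.2 = -10.34°C → T = 12.16°C
Environment:
  700 → 3400 m (environment, 4.3°C/km): ΔT = -4.3 × 2.7 = -11.61°C → T = 15.89°C
T_parcel − T_env = 12.16 − 15.89 = -3.73°C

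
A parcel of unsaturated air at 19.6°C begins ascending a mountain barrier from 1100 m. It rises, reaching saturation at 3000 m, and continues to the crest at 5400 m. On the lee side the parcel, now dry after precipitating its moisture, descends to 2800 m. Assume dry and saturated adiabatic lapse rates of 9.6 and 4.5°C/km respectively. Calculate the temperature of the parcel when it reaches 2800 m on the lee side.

15.52°C

From 1100 m to 3000 m (dry): cools by 9.6 × 1.9 = 18.24°C, giving 1.36°C.
From 3000 m to 5400 m (saturated): cools by 4.5 × 2.4 = 10.8°C, giving -9.44°C.
From 5400 m to 2800 m (dry descent): warms by 9.6 × 2.6 = 24.96°C, giving 15.52°C.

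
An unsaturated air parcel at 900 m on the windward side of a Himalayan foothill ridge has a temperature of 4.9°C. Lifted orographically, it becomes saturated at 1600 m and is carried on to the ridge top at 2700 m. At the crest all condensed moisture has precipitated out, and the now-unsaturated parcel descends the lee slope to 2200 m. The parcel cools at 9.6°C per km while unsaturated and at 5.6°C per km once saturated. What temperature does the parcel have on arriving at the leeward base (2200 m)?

-3.18°C

Dry to 1600 m: -9.6 × 0.7 km = -6.72°C, so T = -1.82°C.
Saturated to 2700 m: -5.6 × 1.1 km = -6.16°C, so T = -7.98°C.
Dry descent to 2200 m: +9.6 × 0.5 km = +4.8°C, so T = -3.18°C.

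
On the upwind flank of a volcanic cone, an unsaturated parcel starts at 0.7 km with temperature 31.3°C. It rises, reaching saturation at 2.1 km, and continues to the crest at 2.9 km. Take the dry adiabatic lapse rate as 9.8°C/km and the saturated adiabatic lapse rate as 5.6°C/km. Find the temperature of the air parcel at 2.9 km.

Dry to 2100 m: -9.8 × 1.4 km = -13.72°C, so T = 17.58°C.
Saturated to 2900 m: -5.6 × 0.8 km = -4.48°C, so T = 13.1°C.

13.1°C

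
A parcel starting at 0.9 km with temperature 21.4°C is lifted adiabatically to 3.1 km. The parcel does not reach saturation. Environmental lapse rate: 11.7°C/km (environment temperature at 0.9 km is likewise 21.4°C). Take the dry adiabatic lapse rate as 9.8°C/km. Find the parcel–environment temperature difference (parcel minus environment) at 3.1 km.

Parcel:
  900–3100 m, dry: Δz = 2.2 km ⇒ ΔT = -21.56°C; T = -0.16°C
Environment:
  900–3100 m, environment: Δz = 2.2 km ⇒ ΔT = -25.74°C; T = -4.34°C
T_parcel − T_env = -0.16 − (-4.34) = +4.18°C

+4.18°C (parcel warmer than environment)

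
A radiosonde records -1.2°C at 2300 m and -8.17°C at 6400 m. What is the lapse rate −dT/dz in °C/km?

1.7°C/km

Γ = −ΔT/Δz = (-1.2 − (-8.17)) / (6400 − 2300) m
  = 6.97°C / 4.1 km = 1.7°C/km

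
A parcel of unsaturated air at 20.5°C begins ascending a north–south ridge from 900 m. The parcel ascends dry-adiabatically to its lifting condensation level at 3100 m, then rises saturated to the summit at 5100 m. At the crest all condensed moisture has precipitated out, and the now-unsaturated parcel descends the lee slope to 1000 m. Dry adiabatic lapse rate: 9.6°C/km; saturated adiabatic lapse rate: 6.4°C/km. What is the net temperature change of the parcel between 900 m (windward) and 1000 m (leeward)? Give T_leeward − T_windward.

From 900 m to 3100 m (dry): cools by 9.6 × 2.2 = 21.12°C, giving -0.62°C.
From 3100 m to 5100 m (saturated): cools by 6.4 × 2 = 12.8°C, giving -13.42°C.
From 5100 m to 1000 m (dry descent): warms by 9.6 × 4.1 = 39.36°C, giving 25.94°C.
Net change vs windward start: 25.94 − 20.5 = +5.44°C

+5.44°C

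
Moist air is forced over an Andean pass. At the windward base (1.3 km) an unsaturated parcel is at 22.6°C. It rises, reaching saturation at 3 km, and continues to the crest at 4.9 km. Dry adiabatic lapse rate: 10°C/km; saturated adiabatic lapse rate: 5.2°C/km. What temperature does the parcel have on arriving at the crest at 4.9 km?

-4.28°C

1300–3000 m, dry: Δz = 1.7 km ⇒ ΔT = -17°C; T = 5.6°C
3000–4900 m, saturated: Δz = 1.9 km ⇒ ΔT = -9.88°C; T = -4.28°C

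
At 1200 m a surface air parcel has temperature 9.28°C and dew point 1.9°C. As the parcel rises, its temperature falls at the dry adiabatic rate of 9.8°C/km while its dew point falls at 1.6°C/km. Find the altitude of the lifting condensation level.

T and T_d converge at 9.8 − 1.6 = 8.2°C per km
Height above start = (9.28 − 1.9) / 8.2 = 0.9 km
LCL altitude = 1200 m + 900 m = 2100 m

2100 m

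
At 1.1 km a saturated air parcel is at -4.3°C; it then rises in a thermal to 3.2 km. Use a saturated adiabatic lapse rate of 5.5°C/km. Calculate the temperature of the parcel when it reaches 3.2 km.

1100 → 3200 m (saturated adiabatic, 5.5°C/km): ΔT = -5.5 × 2.1 = -11.55°C → T = -15.85°C

-15.85°C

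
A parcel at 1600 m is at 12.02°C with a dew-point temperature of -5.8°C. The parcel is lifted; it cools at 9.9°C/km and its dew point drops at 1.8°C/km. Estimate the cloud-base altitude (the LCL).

T and T_d converge at 9.9 − 1.8 = 8.1°C per km
Height above start = (12.02 − (-5.8)) / 8.1 = 2.2 km
LCL altitude = 1600 m + 2200 m = 3800 m

3800 m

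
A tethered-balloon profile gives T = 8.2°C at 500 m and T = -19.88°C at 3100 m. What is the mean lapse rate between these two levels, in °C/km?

10.8°C/km

Γ = −ΔT/Δz = (8.2 − (-19.88)) / (3100 − 500) m
  = 28.08°C / 2.6 km = 10.8°C/km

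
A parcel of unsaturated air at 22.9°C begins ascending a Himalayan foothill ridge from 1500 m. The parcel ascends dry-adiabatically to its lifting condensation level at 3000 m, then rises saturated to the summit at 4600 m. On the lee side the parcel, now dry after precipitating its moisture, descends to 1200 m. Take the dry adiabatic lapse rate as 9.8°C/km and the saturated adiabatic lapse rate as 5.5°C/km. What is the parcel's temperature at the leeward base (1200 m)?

1500–3000 m, dry: Δz = 1.5 km ⇒ ΔT = -14.7°C; T = 8.2°C
3000–4600 m, saturated: Δz = 1.6 km ⇒ ΔT = -8.8°C; T = -0.6°C
4600–1200 m, dry descent: Δz = 3.4 km ⇒ ΔT = +33.32°C; T = 32.72°C

32.72°C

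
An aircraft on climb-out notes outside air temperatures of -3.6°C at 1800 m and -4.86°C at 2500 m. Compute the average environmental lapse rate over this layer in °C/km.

Γ = −ΔT/Δz = (-3.6 − (-4.86)) / (2500 − 1800) m
  = 1.26°C / 0.7 km = 1.8°C/km

1.8°C/km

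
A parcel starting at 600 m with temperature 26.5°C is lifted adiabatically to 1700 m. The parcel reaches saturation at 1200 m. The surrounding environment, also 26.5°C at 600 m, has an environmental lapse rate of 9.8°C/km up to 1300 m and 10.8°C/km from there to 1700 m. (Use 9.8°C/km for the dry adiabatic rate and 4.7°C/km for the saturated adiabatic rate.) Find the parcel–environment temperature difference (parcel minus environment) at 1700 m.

Parcel:
  Dry to 1200 m: -9.8 × 0.6 km = -5.88°C, so T = 20.62°C.
  Saturated to 1700 m: -4.7 × 0.5 km = -2.35°C, so T = 18.27°C.
Environment:
  Environment, lower layer to 1300 m: -9.8 × 0.7 km = -6.86°C, so T = 19.64°C.
  Environment, upper layer to 1700 m: -10.8 × 0.4 km = -4.32°C, so T = 15.32°C.
T_parcel − T_env = 18.27 − 15.32 = +2.95°C

+2.95°C (parcel warmer than environment)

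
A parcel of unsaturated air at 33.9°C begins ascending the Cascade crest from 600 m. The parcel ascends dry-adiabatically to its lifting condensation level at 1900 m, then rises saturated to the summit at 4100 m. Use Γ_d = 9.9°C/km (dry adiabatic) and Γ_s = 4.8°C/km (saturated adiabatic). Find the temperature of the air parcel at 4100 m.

10.47°C

Dry to 1900 m: -9.9 × 1.3 km = -12.87°C, so T = 21.03°C.
Saturated to 4100 m: -4.8 × 2.2 km = -10.56°C, so T = 10.47°C.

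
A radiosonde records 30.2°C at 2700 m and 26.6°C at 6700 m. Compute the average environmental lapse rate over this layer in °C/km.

0.9°C/km

Γ = −ΔT/Δz = (30.2 − 26.6) / (6700 − 2700) m
  = 3.6°C / 4 km = 0.9°C/km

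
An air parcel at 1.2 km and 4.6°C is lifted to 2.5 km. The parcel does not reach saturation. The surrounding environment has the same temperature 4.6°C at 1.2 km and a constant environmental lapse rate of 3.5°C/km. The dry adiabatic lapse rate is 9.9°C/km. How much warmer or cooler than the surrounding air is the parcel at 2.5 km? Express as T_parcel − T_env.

Parcel:
  1200–2500 m, dry: Δz = 1.3 km ⇒ ΔT = -12.87°C; T = -8.27°C
Environment:
  1200–2500 m, environment: Δz = 1.3 km ⇒ ΔT = -4.55°C; T = 0.05°C
T_parcel − T_env = -8.27 − 0.05 = -8.32°C

-8.32°C (parcel cooler than environment)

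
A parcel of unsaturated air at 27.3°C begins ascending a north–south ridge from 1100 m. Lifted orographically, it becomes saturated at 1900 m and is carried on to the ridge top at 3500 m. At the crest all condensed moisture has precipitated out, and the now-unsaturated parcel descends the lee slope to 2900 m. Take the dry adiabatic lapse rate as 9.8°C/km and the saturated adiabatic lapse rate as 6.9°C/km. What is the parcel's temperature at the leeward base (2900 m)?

Dry to 1900 m: -9.8 × 0.8 km = -7.84°C, so T = 19.46°C.
Saturated to 3500 m: -6.9 × 1.6 km = -11.04°C, so T = 8.42°C.
Dry descent to 2900 m: +9.8 × 0.6 km = +5.88°C, so T = 14.3°C.

14.3°C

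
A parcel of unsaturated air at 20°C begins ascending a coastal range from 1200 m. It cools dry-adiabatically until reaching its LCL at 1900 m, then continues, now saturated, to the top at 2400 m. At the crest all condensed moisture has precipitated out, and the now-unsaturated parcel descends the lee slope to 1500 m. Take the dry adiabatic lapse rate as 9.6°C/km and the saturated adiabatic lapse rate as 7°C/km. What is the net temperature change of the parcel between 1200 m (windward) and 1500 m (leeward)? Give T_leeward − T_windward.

Dry to 1900 m: -9.6 × 0.7 km = -6.72°C, so T = 13.28°C.
Saturated to 2400 m: -7 × 0.5 km = -3.5°C, so T = 9.78°C.
Dry descent to 1500 m: +9.6 × 0.9 km = +8.64°C, so T = 18.42°C.
Net change vs windward start: 18.42 − 20 = -1.58°C

-1.58°C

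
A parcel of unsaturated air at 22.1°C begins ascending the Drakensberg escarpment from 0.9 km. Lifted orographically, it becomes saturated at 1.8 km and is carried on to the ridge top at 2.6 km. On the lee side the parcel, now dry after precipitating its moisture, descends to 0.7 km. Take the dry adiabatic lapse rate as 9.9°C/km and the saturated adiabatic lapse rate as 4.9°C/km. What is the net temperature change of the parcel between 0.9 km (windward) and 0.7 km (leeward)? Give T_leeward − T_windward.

900–1800 m, dry: Δz = 0.9 km ⇒ ΔT = -8.91°C; T = 13.19°C
1800–2600 m, saturated: Δz = 0.8 km ⇒ ΔT = -3.92°C; T = 9.27°C
2600–700 m, dry descent: Δz = 1.9 km ⇒ ΔT = +18.81°C; T = 28.08°C
Net change vs windward start: 28.08 − 22.1 = +5.98°C

+5.98°C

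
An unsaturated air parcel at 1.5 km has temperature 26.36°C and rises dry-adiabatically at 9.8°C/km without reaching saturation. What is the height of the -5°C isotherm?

4.7 km

Height above start = (26.36 − (-5)) / 9.8 = 3.2 km
Altitude = 1500 m + 3200 m = 4700 m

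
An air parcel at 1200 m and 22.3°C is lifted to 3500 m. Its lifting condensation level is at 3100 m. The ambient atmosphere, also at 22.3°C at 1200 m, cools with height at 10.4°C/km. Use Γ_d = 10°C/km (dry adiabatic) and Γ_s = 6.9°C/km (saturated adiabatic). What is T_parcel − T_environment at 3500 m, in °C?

+2.16°C (parcel warmer than environment)

Parcel:
  1200 → 3100 m (dry, 10°C/km): ΔT = -10 × 1.9 = -19°C → T = 3.3°C
  3100 → 3500 m (saturated, 6.9°C/km): ΔT = -6.9 × 0.4 = -2.76°C → T = 0.54°C
Environment:
  1200 → 3500 m (environment, 10.4°C/km): ΔT = -10.4 × 2.3 = -23.92°C → T = -1.62°C
T_parcel − T_env = 0.54 − (-1.62) = +2.16°C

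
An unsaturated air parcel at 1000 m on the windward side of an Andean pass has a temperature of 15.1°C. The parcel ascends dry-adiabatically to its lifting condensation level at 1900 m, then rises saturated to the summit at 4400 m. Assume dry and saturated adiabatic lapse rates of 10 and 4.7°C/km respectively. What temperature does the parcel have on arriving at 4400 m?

-5.65°C

1000 → 1900 m (dry, 10°C/km): ΔT = -10 × 0.9 = -9°C → T = 6.1°C
1900 → 4400 m (saturated, 4.7°C/km): ΔT = -4.7 × 2.5 = -11.75°C → T = -5.65°C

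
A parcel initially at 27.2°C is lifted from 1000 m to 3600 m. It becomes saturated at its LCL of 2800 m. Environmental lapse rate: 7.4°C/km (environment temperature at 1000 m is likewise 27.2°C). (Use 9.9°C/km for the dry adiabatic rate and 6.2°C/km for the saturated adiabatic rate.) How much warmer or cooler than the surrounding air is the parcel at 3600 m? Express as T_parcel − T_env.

-3.54°C (parcel cooler than environment)

Parcel:
  From 1000 m to 2800 m (dry): cools by 9.9 × 1.8 = 17.82°C, giving 9.38°C.
  From 2800 m to 3600 m (saturated): cools by 6.2 × 0.8 = 4.96°C, giving 4.42°C.
Environment:
  From 1000 m to 3600 m (environment): cools by 7.4 × 2.6 = 19.24°C, giving 7.96°C.
T_parcel − T_env = 4.42 − 7.96 = -3.54°C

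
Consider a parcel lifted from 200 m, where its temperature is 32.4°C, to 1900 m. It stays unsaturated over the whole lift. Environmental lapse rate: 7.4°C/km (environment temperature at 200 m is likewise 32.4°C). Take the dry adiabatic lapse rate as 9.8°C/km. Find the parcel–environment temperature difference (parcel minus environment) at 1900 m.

Parcel:
  From 200 m to 1900 m (dry): cools by 9.8 × 1.7 = 16.66°C, giving 15.74°C.
Environment:
  From 200 m to 1900 m (environment): cools by 7.4 × 1.7 = 12.58°C, giving 19.82°C.
T_parcel − T_env = 15.74 − 19.82 = -4.08°C

-4.08°C (parcel cooler than environment)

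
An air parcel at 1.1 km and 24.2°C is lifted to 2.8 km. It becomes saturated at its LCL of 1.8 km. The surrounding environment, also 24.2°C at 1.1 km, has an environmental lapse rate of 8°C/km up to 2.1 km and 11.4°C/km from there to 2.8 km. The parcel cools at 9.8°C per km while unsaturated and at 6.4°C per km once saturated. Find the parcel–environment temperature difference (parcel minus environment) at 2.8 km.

Parcel:
  1100–1800 m, dry: Δz = 0.7 km ⇒ ΔT = -6.86°C; T = 17.34°C
  1800–2800 m, saturated: Δz = 1 km ⇒ ΔT = -6.4°C; T = 10.94°C
Environment:
  1100–2100 m, environment, lower layer: Δz = 1 km ⇒ ΔT = -8°C; T = 16.2°C
  2100–2800 m, environment, upper layer: Δz = 0.7 km ⇒ ΔT = -7.98°C; T = 8.22°C
T_parcel − T_env = 10.94 − 8.22 = +2.72°C

+2.72°C (parcel warmer than environment)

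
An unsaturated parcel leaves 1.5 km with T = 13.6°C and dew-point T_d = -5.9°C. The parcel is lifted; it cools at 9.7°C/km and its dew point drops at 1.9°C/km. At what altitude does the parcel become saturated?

T and T_d converge at 9.7 − 1.9 = 7.8°C per km
Height above start = (13.6 − (-5.9)) / 7.8 = 2.5 km
LCL altitude = 1500 m + 2500 m = 4000 m

4 km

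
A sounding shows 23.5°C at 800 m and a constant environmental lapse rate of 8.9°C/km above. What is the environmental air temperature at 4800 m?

800–4800 m, environmental: Δz = 4 km ⇒ ΔT = -35.6°C; T = -12.1°C

-12.1°C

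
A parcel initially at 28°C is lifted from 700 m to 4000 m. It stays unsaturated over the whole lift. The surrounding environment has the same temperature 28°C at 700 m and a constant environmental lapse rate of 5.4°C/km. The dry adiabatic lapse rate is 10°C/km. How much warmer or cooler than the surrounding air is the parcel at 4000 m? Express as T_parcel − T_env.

Parcel:
  700–4000 m, dry: Δz = 3.3 km ⇒ ΔT = -33°C; T = -5°C
Environment:
  700–4000 m, environment: Δz = 3.3 km ⇒ ΔT = -17.82°C; T = 10.18°C
T_parcel − T_env = -5 − 10.18 = -15.18°C

-15.18°C (parcel cooler than environment)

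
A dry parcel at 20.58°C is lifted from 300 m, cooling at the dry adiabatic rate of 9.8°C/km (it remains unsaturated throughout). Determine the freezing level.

2400 m

Height above start = (20.58 − 0) / 9.8 = 2.1 km
Altitude = 300 m + 2100 m = 2400 m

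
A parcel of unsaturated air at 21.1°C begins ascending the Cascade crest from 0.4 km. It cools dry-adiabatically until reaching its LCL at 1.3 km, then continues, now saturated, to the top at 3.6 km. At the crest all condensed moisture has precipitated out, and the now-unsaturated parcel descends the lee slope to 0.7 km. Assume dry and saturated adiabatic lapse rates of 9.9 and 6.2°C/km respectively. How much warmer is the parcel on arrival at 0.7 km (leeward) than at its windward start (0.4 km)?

+5.54°C

Dry to 1300 m: -9.9 × 0.9 km = -8.91°C, so T = 12.19°C.
Saturated to 3600 m: -6.2 × 2.3 km = -14.26°C, so T = -2.07°C.
Dry descent to 700 m: +9.9 × 2.9 km = +28.71°C, so T = 26.64°C.
Net change vs windward start: 26.64 − 21.1 = +5.54°C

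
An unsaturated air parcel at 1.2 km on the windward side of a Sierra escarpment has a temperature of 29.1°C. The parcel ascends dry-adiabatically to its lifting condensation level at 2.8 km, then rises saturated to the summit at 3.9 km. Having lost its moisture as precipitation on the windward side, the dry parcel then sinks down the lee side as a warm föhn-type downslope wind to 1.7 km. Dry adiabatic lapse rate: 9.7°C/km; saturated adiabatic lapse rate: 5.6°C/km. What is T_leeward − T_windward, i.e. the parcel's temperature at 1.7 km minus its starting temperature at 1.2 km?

1200–2800 m, dry: Δz = 1.6 km ⇒ ΔT = -15.52°C; T = 13.58°C
2800–3900 m, saturated: Δz = 1.1 km ⇒ ΔT = -6.16°C; T = 7.42°C
3900–1700 m, dry descent: Δz = 2.2 km ⇒ ΔT = +21.34°C; T = 28.76°C
Net change vs windward start: 28.76 − 29.1 = -0.34°C

-0.34°C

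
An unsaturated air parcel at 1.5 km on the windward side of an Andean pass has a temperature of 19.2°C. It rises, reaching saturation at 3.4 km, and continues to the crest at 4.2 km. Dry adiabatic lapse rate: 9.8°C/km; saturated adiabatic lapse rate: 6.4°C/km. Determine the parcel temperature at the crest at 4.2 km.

Dry to 3400 m: -9.8 × 1.9 km = -18.62°C, so T = 0.58°C.
Saturated to 4200 m: -6.4 × 0.8 km = -5.12°C, so T = -4.54°C.

-4.54°C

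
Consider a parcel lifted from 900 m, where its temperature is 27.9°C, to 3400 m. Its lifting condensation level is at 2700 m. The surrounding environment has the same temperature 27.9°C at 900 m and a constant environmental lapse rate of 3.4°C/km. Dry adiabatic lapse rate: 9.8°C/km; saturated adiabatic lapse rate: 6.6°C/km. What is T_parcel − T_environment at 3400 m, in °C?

-13.76°C (parcel cooler than environment)

Parcel:
  Dry to 2700 m: -9.8 × 1.8 km = -17.64°C, so T = 10.26°C.
  Saturated to 3400 m: -6.6 × 0.7 km = -4.62°C, so T = 5.64°C.
Environment:
  Environment to 3400 m: -3.4 × 2.5 km = -8.5°C, so T = 19.4°C.
T_parcel − T_env = 5.64 − 19.4 = -13.76°C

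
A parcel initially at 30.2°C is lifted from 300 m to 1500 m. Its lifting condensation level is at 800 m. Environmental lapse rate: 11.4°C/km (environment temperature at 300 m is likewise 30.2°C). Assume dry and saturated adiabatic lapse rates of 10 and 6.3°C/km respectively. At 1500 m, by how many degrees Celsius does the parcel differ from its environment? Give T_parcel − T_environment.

Parcel:
  Dry to 800 m: -10 × 0.5 km = -5°C, so T = 25.2°C.
  Saturated to 1500 m: -6.3 × 0.7 km = -4.41°C, so T = 20.79°C.
Environment:
  Environment to 1500 m: -11.4 × 1.2 km = -13.68°C, so T = 16.52°C.
T_parcel − T_env = 20.79 − 16.52 = +4.27°C

+4.27°C (parcel warmer than environment)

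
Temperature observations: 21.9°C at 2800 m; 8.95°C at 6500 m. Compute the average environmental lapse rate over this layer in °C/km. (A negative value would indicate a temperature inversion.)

3.5°C/km

Γ = −ΔT/Δz = (21.9 − 8.95) / (6500 − 2800) m
  = 12.95°C / 3.7 km = 3.5°C/km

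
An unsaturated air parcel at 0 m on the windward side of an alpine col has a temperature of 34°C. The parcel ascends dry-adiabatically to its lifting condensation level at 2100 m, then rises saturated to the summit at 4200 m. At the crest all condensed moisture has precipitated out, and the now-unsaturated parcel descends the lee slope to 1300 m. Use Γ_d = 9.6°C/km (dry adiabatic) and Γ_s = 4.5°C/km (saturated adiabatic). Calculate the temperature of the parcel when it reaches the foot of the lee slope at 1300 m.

0–2100 m, dry: Δz = 2.1 km ⇒ ΔT = -20.16°C; T = 13.84°C
2100–4200 m, saturated: Δz = 2.1 km ⇒ ΔT = -9.45°C; T = 4.39°C
4200–1300 m, dry descent: Δz = 2.9 km ⇒ ΔT = +27.84°C; T = 32.23°C

32.23°C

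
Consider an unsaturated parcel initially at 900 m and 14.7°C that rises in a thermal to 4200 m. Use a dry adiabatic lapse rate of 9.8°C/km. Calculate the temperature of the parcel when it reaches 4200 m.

Dry adiabatic to 4200 m: -9.8 × 3.3 km = -32.34°C, so T = -17.64°C.

-17.64°C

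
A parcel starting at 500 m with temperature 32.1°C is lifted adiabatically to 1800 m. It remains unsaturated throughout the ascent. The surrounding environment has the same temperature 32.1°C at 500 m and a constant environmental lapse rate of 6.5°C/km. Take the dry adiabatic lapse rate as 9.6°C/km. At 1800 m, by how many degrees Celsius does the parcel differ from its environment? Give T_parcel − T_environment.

-4.03°C (parcel cooler than environment)

Parcel:
  Dry to 1800 m: -9.6 × 1.3 km = -12.48°C, so T = 19.62°C.
Environment:
  Environment to 1800 m: -6.5 × 1.3 km = -8.45°C, so T = 23.65°C.
T_parcel − T_env = 19.62 − 23.65 = -4.03°C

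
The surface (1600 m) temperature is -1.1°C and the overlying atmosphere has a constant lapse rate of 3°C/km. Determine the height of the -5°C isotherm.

Height above start = (-1.1 − (-5)) / 3 = 1.3 km
Altitude = 1600 m + 1300 m = 2900 m

2900 m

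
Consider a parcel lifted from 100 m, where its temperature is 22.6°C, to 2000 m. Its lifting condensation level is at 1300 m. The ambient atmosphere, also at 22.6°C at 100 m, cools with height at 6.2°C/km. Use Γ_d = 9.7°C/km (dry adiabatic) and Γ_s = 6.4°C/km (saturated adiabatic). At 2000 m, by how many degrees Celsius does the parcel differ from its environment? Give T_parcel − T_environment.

-4.34°C (parcel cooler than environment)

Parcel:
  100–1300 m, dry: Δz = 1.2 km ⇒ ΔT = -11.64°C; T = 10.96°C
  1300–2000 m, saturated: Δz = 0.7 km ⇒ ΔT = -4.48°C; T = 6.48°C
Environment:
  100–2000 m, environment: Δz = 1.9 km ⇒ ΔT = -11.78°C; T = 10.82°C
T_parcel − T_env = 6.48 − 10.82 = -4.34°C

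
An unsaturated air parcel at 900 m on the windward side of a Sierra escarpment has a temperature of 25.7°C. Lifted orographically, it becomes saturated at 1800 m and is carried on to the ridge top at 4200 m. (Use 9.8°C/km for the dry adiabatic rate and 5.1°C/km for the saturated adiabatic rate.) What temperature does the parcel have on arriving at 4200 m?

4.64°C

Dry to 1800 m: -9.8 × 0.9 km = -8.82°C, so T = 16.88°C.
Saturated to 4200 m: -5.1 × 2.4 km = -12.24°C, so T = 4.64°C.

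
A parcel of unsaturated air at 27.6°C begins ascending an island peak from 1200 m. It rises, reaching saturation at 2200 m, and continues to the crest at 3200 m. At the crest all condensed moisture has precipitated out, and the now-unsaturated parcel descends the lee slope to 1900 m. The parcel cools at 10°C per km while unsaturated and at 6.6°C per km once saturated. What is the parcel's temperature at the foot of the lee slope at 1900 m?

24°C

1200 → 2200 m (dry, 10°C/km): ΔT = -10 × 1 = -10°C → T = 17.6°C
2200 → 3200 m (saturated, 6.6°C/km): ΔT = -6.6 × 1 = -6.6°C → T = 11°C
3200 → 1900 m (dry descent, 10°C/km): ΔT = +10 × 1.3 = +13°C → T = 24°C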